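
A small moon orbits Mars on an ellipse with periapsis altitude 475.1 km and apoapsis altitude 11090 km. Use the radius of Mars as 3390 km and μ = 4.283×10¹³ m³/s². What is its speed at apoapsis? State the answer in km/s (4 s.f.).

r_p = 3390 + 475.1 = 3865.1 km = 3.8651×10⁶ m.
r_a = 3390 + 11090 = 14480 km = 1.4480×10⁷ m.
Semi-major axis a = (r_p + r_a)/2 = 9172.5 km = 9.173×10⁶ m.
Vis-viva: v² = μ(2/r − 1/a) = 4.283×10¹³ × (1.381×10⁻⁷ − 1.090×10⁻⁷) = 1.246×10⁶ m²/s².
v = 1116 m/s = 1.116 km/s.

v ≈ 1.116 km/s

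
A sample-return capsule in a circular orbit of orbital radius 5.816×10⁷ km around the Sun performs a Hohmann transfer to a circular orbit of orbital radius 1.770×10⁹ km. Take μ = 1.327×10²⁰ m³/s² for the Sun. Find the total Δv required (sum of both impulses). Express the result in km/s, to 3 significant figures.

r₁ = 5.816×10⁷ km = 5.816×10¹⁰ m.
r₂ = 1.770×10⁹ km = 1.770×10¹² m.
Transfer ellipse a_t = (r₁ + r₂)/2 = 9.141×10¹¹ m.
At r₁: circular v_c1 = √(μ/r₁) = 47770 m/s; transfer-perihelion v_p = √[μ(2/r₁ − 1/a_t)] = 66470 m/s.
Δv₁ = v_p − v_c1 = 18700 m/s.
At r₂: circular v_c2 = √(μ/r₂) = 8659 m/s; transfer-aphelion v_a = √[μ(2/r₂ − 1/a_t)] = 2184 m/s.
Δv₂ = v_c2 − v_a = 6475 m/s.
Total Δv = Δv₁ + Δv₂ = 25180 m/s = 25.18 km/s.

Δv_total ≈ 25.2 km/s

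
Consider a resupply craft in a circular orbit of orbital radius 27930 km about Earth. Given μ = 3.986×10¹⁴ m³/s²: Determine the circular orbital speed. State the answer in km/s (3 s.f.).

r = 27930 km = 2.793×10⁷ m.
For a circular orbit v = √(μ/r) = √(3.986×10¹⁴ / 2.793×10⁷) = √(1.427×10⁷) = 3778 m/s.
That is 3.778 km/s.

v ≈ 3.78 km/s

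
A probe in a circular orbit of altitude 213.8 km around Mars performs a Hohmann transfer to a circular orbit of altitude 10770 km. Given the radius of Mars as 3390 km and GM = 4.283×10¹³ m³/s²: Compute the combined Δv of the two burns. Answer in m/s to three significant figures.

r₁ = 3390 + 213.8 = 3603.8 km = 3.6038×10⁶ m.
r₂ = 3390 + 10770 = 14160 km = 1.4160×10⁷ m.
Transfer ellipse a_t = (r₁ + r₂)/2 = 8.882×10⁶ m.
At r₁: circular v_c1 = √(μ/r₁) = 3447 m/s; transfer-periapsis v_p = √[μ(2/r₁ − 1/a_t)] = 4353 m/s.
Δv₁ = v_p − v_c1 = 905.4 m/s.
At r₂: circular v_c2 = √(μ/r₂) = 1739 m/s; transfer-apoapsis v_a = √[μ(2/r₂ − 1/a_t)] = 1108 m/s.
Δv₂ = v_c2 − v_a = 631.3 m/s.
Total Δv = Δv₁ + Δv₂ = 1537 m/s.

Δv_total ≈ 1540 m/s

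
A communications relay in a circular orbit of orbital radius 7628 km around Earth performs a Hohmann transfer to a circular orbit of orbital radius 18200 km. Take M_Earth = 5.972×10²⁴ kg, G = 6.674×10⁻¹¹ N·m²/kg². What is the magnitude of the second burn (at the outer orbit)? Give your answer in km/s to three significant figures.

μ = GM = 6.674×10⁻¹¹ × 5.972×10²⁴ = 3.986×10¹⁴ m³/s².
r₁ = 7628 km = 7.628×10⁶ m.
r₂ = 18200 km = 1.820×10⁷ m.
Transfer ellipse a_t = (r₁ + r₂)/2 = 1.291×10⁷ m.
At r₁: circular v_c1 = √(μ/r₁) = 7228 m/s; transfer-perigee v_p = √[μ(2/r₁ − 1/a_t)] = 8581 m/s.
At r₂: circular v_c2 = √(μ/r₂) = 4680 m/s; transfer-apogee v_a = √[μ(2/r₂ − 1/a_t)] = 3597 m/s.
Δv₂ = v_c2 − v_a = 1083 m/s.
= 1.083 km/s.

Δv ≈ 1.08 km/s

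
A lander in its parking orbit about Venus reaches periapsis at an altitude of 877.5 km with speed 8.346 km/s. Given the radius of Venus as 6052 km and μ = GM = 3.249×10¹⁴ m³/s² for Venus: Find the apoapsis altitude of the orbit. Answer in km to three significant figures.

apoapsis altitude ≈ 14000 km

r_p = 6052 + 877.5 = 6929.5 km = 6.930×10⁶ m.
Specific energy ε = v²/2 − μ/r = -1.206×10⁷ J/kg, so a = −μ/(2ε) = 1.347×10⁷ m.
The apsides satisfy r_p + r_a = 2a, so the apoapsis radius is 2a − r_p = 2.001×10⁷ m = 20014 km.
Apoapsis altitude = 20014 − 6052 = 13962 km.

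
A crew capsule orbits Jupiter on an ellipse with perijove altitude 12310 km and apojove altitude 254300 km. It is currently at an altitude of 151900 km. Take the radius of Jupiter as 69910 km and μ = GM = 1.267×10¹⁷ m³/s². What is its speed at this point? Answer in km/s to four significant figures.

v ≈ 22.78 km/s

r_p = 69910 + 12310 = 82220 km = 8.2220×10⁷ m.
r_a = 69910 + 254300 = 324210 km = 3.2421×10⁸ m.
r = 69910 + 151900 = 2.2181×10⁵ km = 2.218×10⁸ m.
Semi-major axis a = (r_p + r_a)/2 = 2.0322×10⁵ km = 2.032×10⁸ m.
Vis-viva: v² = μ(2/r − 1/a) = 1.267×10¹⁷ × (9.017×10⁻⁹ − 4.921×10⁻⁹) = 5.189×10⁸ m²/s².
v = 22780 m/s = 22.78 km/s.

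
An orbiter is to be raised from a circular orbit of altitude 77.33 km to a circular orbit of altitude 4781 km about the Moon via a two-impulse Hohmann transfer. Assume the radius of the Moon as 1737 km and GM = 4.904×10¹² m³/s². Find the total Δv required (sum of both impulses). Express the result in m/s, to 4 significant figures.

Δv_total ≈ 707.3 m/s

r₁ = 1737 + 77.33 = 1814.3 km = 1.8143×10⁶ m.
r₂ = 1737 + 4781 = 6518.0 km = 6.5180×10⁶ m.
Transfer ellipse a_t = (r₁ + r₂)/2 = 4.166×10⁶ m.
At r₁: circular v_c1 = √(μ/r₁) = 1644 m/s; transfer-perilune v_p = √[μ(2/r₁ − 1/a_t)] = 2056 m/s.
Δv₁ = v_p − v_c1 = 412.3 m/s.
At r₂: circular v_c2 = √(μ/r₂) = 867.4 m/s; transfer-apolune v_a = √[μ(2/r₂ − 1/a_t)] = 572.4 m/s.
Δv₂ = v_c2 − v_a = 295.0 m/s.
Total Δv = Δv₁ + Δv₂ = 707.3 m/s.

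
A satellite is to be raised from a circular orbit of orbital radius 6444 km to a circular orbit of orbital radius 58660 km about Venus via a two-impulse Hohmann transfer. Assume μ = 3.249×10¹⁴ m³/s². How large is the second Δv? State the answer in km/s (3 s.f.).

Δv ≈ 1.31 km/s

r₁ = 6444 km = 6.444×10⁶ m.
r₂ = 58660 km = 5.866×10⁷ m.
Transfer ellipse a_t = (r₁ + r₂)/2 = 3.255×10⁷ m.
At r₁: circular v_c1 = √(μ/r₁) = 7101 m/s; transfer-periapsis v_p = √[μ(2/r₁ − 1/a_t)] = 9532 m/s.
At r₂: circular v_c2 = √(μ/r₂) = 2353 m/s; transfer-apoapsis v_a = √[μ(2/r₂ − 1/a_t)] = 1047 m/s.
Δv₂ = v_c2 − v_a = 1306 m/s.
= 1.306 km/s.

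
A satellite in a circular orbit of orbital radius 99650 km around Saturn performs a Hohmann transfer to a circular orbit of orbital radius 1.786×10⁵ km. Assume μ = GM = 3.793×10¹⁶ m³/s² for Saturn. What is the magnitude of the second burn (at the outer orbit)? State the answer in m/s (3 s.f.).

r₁ = 99650 km = 9.965×10⁷ m.
r₂ = 1.786×10⁵ km = 1.786×10⁸ m.
Transfer ellipse a_t = (r₁ + r₂)/2 = 1.391×10⁸ m.
At r₁: circular v_c1 = √(μ/r₁) = 19510 m/s; transfer-perikrone v_p = √[μ(2/r₁ − 1/a_t)] = 22110 m/s.
At r₂: circular v_c2 = √(μ/r₂) = 14570 m/s; transfer-apokrone v_a = √[μ(2/r₂ − 1/a_t)] = 12330 m/s.
Δv₂ = v_c2 − v_a = 2240 m/s.

Δv ≈ 2240 m/s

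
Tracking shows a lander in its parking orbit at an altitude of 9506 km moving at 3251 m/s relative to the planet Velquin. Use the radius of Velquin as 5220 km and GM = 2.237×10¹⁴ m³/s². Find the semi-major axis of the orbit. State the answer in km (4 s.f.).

r = 5220 + 9506 = 14726 km = 1.473×10⁷ m.
Vis-viva rearranged: 1/a = 2/r − v²/μ = 1.358×10⁻⁷ − 4.725×10⁻⁸ = 8.857×10⁻⁸ m⁻¹.
a = 1.129×10⁷ m = 11291 km.

a ≈ 11290 km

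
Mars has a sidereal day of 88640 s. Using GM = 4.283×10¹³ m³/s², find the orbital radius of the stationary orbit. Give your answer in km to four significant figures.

A synchronous orbit has period T, so by Kepler's third law a = (μT²/4π²)^(1/3).
μT²/4π² = 4.283×10¹³ × (8.864×10⁴)² / 39.48 = 8.524×10²¹ m³.
a = 2.043×10⁷ m = 20428 km.

r_sync ≈ 20430 km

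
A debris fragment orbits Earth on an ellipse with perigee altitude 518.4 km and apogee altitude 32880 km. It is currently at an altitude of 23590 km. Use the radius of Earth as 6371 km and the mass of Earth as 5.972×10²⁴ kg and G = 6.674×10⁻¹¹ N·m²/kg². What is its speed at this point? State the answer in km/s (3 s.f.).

μ = GM = 6.674×10⁻¹¹ × 5.972×10²⁴ = 3.986×10¹⁴ m³/s².
r_p = 6371 + 518.4 = 6889.4 km = 6.8894×10⁶ m.
r_a = 6371 + 32880 = 39251 km = 3.9251×10⁷ m.
r = 6371 + 23590 = 29961 km = 2.996×10⁷ m.
Semi-major axis a = (r_p + r_a)/2 = 23070 km = 2.307×10⁷ m.
Vis-viva: v² = μ(2/r − 1/a) = 3.986×10¹⁴ × (6.675×10⁻⁸ − 4.335×10⁻⁸) = 9.330×10⁶ m²/s².
v = 3054 m/s = 3.054 km/s.

v ≈ 3.05 km/s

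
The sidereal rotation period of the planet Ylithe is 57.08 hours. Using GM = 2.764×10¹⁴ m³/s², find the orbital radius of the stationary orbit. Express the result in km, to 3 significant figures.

r_sync ≈ 66600 km

T = 57.08 hours = 2.055×10⁵ s.
A synchronous orbit has period T, so by Kepler's third law a = (μT²/4π²)^(1/3).
μT²/4π² = 2.764×10¹⁴ × (2.055×10⁵)² / 39.48 = 2.956×10²³ m³.
a = 6.662×10⁷ m = 66617 km.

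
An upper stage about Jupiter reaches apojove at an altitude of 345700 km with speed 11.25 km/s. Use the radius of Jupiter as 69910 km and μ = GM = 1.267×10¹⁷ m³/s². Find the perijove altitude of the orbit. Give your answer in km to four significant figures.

perijove altitude ≈ 38960 km

r_a = 69910 + 345700 = 4.1561×10⁵ km = 4.156×10⁸ m.
Specific energy ε = v²/2 − μ/r = -2.416×10⁸ J/kg, so a = −μ/(2ε) = 2.622×10⁸ m.
The apsides satisfy r_p + r_a = 2a, so the perijove radius is 2a − r_a = 1.089×10⁸ m = 1.0887×10⁵ km.
Perijove altitude = 1.0887×10⁵ − 69910 = 38962 km.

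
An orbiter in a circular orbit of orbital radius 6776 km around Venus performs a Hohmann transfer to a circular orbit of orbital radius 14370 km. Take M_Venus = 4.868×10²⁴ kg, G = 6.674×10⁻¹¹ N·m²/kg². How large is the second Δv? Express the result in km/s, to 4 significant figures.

μ = GM = 6.674×10⁻¹¹ × 4.868×10²⁴ = 3.249×10¹⁴ m³/s².
r₁ = 6776 km = 6.776×10⁶ m.
r₂ = 14370 km = 1.437×10⁷ m.
Transfer ellipse a_t = (r₁ + r₂)/2 = 1.057×10⁷ m.
At r₁: circular v_c1 = √(μ/r₁) = 6924 m/s; transfer-periapsis v_p = √[μ(2/r₁ − 1/a_t)] = 8073 m/s.
At r₂: circular v_c2 = √(μ/r₂) = 4755 m/s; transfer-apoapsis v_a = √[μ(2/r₂ − 1/a_t)] = 3807 m/s.
Δv₂ = v_c2 − v_a = 948.4 m/s.
= 0.9484 km/s.

Δv ≈ 0.9484 km/s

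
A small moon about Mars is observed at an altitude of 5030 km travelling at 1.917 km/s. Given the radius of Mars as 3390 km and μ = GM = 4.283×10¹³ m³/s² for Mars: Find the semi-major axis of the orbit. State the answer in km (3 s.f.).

r = 3390 + 5030 = 8420.0 km = 8.420×10⁶ m.
Vis-viva rearranged: 1/a = 2/r − v²/μ = 2.375×10⁻⁷ − 8.580×10⁻⁸ = 1.517×10⁻⁷ m⁻¹.
a = 6.591×10⁶ m = 6590.7 km.

a ≈ 6590 km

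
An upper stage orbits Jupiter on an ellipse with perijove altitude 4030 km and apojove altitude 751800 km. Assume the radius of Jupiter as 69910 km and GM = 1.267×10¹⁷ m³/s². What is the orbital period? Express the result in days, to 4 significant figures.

r_p = 69910 + 4030 = 73940 km = 7.3940×10⁷ m.
r_a = 69910 + 751800 = 821710 km = 8.2171×10⁸ m.
Semi-major axis a = (r_p + r_a)/2 = (73940 + 8.2171×10⁵)/2 = 4.4782×10⁵ km = 4.478×10⁸ m.
By Kepler's third law T = 2π√(a³/μ) = 2π × 2.662×10⁴ = 1.673×10⁵ s.
= 1.936 days.

T ≈ 1.936 days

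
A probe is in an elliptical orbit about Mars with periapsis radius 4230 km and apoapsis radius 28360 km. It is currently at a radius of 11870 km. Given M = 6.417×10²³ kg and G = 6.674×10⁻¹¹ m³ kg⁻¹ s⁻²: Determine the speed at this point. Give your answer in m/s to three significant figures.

v ≈ 2140 m/s

μ = GM = 6.674×10⁻¹¹ × 6.417×10²³ = 4.283×10¹³ m³/s².
Semi-major axis a = (r_p + r_a)/2 = 16295 km = 1.630×10⁷ m.
Vis-viva: v² = μ(2/r − 1/a) = 4.283×10¹³ × (1.685×10⁻⁷ − 6.137×10⁻⁸) = 4.588×10⁶ m²/s².
v = 2142 m/s.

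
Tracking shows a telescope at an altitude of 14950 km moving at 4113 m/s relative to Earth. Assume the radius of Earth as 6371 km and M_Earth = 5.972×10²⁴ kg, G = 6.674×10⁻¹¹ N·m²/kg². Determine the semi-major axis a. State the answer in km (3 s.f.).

μ = GM = 6.674×10⁻¹¹ × 5.972×10²⁴ = 3.986×10¹⁴ m³/s².
r = 6371 + 14950 = 21321 km = 2.132×10⁷ m.
Vis-viva rearranged: 1/a = 2/r − v²/μ = 9.380×10⁻⁸ − 4.244×10⁻⁸ = 5.136×10⁻⁸ m⁻¹.
a = 1.947×10⁷ m = 19470 km.

a ≈ 19500 km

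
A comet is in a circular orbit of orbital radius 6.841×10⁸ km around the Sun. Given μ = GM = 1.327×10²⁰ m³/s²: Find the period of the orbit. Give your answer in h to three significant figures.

T ≈ 85700 h

r = 6.841×10⁸ km = 6.841×10¹¹ m.
Kepler's third law: T = 2π√(r³/μ) = 2π√((6.841×10¹¹)³ / 1.327×10²⁰).
r³/μ = 2.413×10¹⁵ s², so T = 2π × 4.912×10⁷ = 3.086×10⁸ s.
Converting: 3.086×10⁸ s ÷ 3600 = 85730 h.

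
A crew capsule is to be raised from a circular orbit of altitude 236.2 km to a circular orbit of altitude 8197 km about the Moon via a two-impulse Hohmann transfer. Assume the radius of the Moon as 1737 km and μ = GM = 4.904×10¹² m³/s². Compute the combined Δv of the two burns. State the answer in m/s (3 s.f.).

Δv_total ≈ 758 m/s

r₁ = 1737 + 236.2 = 1973.2 km = 1.9732×10⁶ m.
r₂ = 1737 + 8197 = 9934.0 km = 9.9340×10⁶ m.
Transfer ellipse a_t = (r₁ + r₂)/2 = 5.954×10⁶ m.
At r₁: circular v_c1 = √(μ/r₁) = 1576 m/s; transfer-perilune v_p = √[μ(2/r₁ − 1/a_t)] = 2036 m/s.
Δv₁ = v_p − v_c1 = 459.9 m/s.
At r₂: circular v_c2 = √(μ/r₂) = 702.6 m/s; transfer-apolune v_a = √[μ(2/r₂ − 1/a_t)] = 404.5 m/s.
Δv₂ = v_c2 − v_a = 298.1 m/s.
Total Δv = Δv₁ + Δv₂ = 758.0 m/s.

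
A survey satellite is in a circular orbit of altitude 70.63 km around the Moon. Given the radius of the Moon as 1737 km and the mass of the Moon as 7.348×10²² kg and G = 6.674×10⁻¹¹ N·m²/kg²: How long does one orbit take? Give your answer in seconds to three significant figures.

μ = GM = 6.674×10⁻¹¹ × 7.348×10²² = 4.904×10¹² m³/s².
r = 1737 + 70.63 = 1807.6 km = 1.8076×10⁶ m.
Kepler's third law: T = 2π√(r³/μ) = 2π√((1.808×10⁶)³ / 4.904×10¹²).
r³/μ = 1.204×10⁶ s², so T = 2π × 1.097×10³ = 6.896×10³ s.

T ≈ 6900 seconds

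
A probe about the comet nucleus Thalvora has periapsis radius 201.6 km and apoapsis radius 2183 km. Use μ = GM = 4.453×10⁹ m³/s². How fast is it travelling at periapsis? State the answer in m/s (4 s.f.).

v ≈ 201.1 m/s

Semi-major axis a = (r_p + r_a)/2 = 1192.3 km = 1.192×10⁶ m.
Vis-viva: v² = μ(2/r − 1/a) = 4.453×10⁹ × (9.921×10⁻⁶ − 8.387×10⁻⁷) = 4.044×10⁴ m²/s².
v = 201.1 m/s.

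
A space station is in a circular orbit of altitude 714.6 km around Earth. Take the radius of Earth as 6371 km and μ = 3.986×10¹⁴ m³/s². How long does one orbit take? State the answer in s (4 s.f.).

T ≈ 5936 s

r = 6371 + 714.6 = 7085.6 km = 7.0856×10⁶ m.
Kepler's third law: T = 2π√(r³/μ) = 2π√((7.086×10⁶)³ / 3.986×10¹⁴).
r³/μ = 8.925×10⁵ s², so T = 2π × 9.447×10² = 5.936×10³ s.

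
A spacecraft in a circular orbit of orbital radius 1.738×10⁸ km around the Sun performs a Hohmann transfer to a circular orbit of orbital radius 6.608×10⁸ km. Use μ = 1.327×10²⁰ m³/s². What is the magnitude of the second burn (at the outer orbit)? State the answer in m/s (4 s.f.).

r₁ = 1.738×10⁸ km = 1.738×10¹¹ m.
r₂ = 6.608×10⁸ km = 6.608×10¹¹ m.
Transfer ellipse a_t = (r₁ + r₂)/2 = 4.173×10¹¹ m.
At r₁: circular v_c1 = √(μ/r₁) = 27630 m/s; transfer-perihelion v_p = √[μ(2/r₁ − 1/a_t)] = 34770 m/s.
At r₂: circular v_c2 = √(μ/r₂) = 14170 m/s; transfer-aphelion v_a = √[μ(2/r₂ − 1/a_t)] = 9145 m/s.
Δv₂ = v_c2 − v_a = 5026 m/s.

Δv ≈ 5026 m/s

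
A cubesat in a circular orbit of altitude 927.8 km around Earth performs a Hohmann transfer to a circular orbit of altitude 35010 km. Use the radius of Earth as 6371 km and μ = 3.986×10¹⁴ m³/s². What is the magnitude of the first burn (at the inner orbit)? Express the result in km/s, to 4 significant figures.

r₁ = 6371 + 927.8 = 7298.8 km = 7.2988×10⁶ m.
r₂ = 6371 + 35010 = 41381 km = 4.1381×10⁷ m.
Transfer ellipse a_t = (r₁ + r₂)/2 = 2.434×10⁷ m.
At r₁: circular v_c1 = √(μ/r₁) = 7390 m/s; transfer-perigee v_p = √[μ(2/r₁ − 1/a_t)] = 9636 m/s.
Δv₁ = v_p − v_c1 = 2246 m/s.
= 2.246 km/s.

Δv ≈ 2.246 km/s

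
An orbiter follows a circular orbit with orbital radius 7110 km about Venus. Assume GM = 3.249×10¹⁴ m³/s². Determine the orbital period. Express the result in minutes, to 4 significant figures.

T ≈ 110.1 minutes

r = 7110 km = 7.110×10⁶ m.
Kepler's third law: T = 2π√(r³/μ) = 2π√((7.110×10⁶)³ / 3.249×10¹⁴).
r³/μ = 1.106×10⁶ s², so T = 2π × 1.052×10³ = 6.609×10³ s.
Converting: 6.609×10³ s ÷ 60.00 = 110.1 minutes.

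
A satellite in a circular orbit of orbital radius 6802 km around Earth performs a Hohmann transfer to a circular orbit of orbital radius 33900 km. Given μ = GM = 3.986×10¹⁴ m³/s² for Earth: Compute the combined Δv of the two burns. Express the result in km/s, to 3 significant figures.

Δv_total ≈ 3.67 km/s

r₁ = 6802 km = 6.802×10⁶ m.
r₂ = 33900 km = 3.390×10⁷ m.
Transfer ellipse a_t = (r₁ + r₂)/2 = 2.035×10⁷ m.
At r₁: circular v_c1 = √(μ/r₁) = 7655 m/s; transfer-perigee v_p = √[μ(2/r₁ − 1/a_t)] = 9880 m/s.
Δv₁ = v_p − v_c1 = 2225 m/s.
At r₂: circular v_c2 = √(μ/r₂) = 3429 m/s; transfer-apogee v_a = √[μ(2/r₂ − 1/a_t)] = 1982 m/s.
Δv₂ = v_c2 − v_a = 1447 m/s.
Total Δv = Δv₁ + Δv₂ = 3672 m/s = 3.672 km/s.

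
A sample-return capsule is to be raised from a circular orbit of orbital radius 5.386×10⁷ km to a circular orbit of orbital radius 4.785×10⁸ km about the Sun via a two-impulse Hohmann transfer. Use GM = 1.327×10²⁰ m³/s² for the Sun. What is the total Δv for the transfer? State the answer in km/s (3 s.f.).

r₁ = 5.386×10⁷ km = 5.386×10¹⁰ m.
r₂ = 4.785×10⁸ km = 4.785×10¹¹ m.
Transfer ellipse a_t = (r₁ + r₂)/2 = 2.662×10¹¹ m.
At r₁: circular v_c1 = √(μ/r₁) = 49640 m/s; transfer-perihelion v_p = √[μ(2/r₁ − 1/a_t)] = 66550 m/s.
Δv₁ = v_p − v_c1 = 16910 m/s.
At r₂: circular v_c2 = √(μ/r₂) = 16650 m/s; transfer-aphelion v_a = √[μ(2/r₂ − 1/a_t)] = 7491 m/s.
Δv₂ = v_c2 − v_a = 9162 m/s.
Total Δv = Δv₁ + Δv₂ = 26080 m/s = 26.08 km/s.

Δv_total ≈ 26.1 km/s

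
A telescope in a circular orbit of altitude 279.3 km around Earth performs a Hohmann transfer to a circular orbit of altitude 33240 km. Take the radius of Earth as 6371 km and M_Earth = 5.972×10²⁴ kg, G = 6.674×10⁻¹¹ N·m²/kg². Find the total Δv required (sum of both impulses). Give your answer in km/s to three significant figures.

μ = GM = 6.674×10⁻¹¹ × 5.972×10²⁴ = 3.986×10¹⁴ m³/s².
r₁ = 6371 + 279.3 = 6650.3 km = 6.6503×10⁶ m.
r₂ = 6371 + 33240 = 39611 km = 3.9611×10⁷ m.
Transfer ellipse a_t = (r₁ + r₂)/2 = 2.313×10⁷ m.
At r₁: circular v_c1 = √(μ/r₁) = 7742 m/s; transfer-perigee v_p = √[μ(2/r₁ − 1/a_t)] = 10130 m/s.
Δv₁ = v_p − v_c1 = 2389 m/s.
At r₂: circular v_c2 = √(μ/r₂) = 3172 m/s; transfer-apogee v_a = √[μ(2/r₂ − 1/a_t)] = 1701 m/s.
Δv₂ = v_c2 − v_a = 1471 m/s.
Total Δv = Δv₁ + Δv₂ = 3860 m/s = 3.860 km/s.

Δv_total ≈ 3.86 km/s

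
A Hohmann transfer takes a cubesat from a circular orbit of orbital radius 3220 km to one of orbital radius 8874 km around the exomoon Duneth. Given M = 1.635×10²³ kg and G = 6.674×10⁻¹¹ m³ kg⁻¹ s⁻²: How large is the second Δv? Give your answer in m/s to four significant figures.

μ = GM = 6.674×10⁻¹¹ × 1.635×10²³ = 1.091×10¹³ m³/s².
r₁ = 3220 km = 3.220×10⁶ m.
r₂ = 8874 km = 8.874×10⁶ m.
Transfer ellipse a_t = (r₁ + r₂)/2 = 6.047×10⁶ m.
At r₁: circular v_c1 = √(μ/r₁) = 1841 m/s; transfer-periapsis v_p = √[μ(2/r₁ − 1/a_t)] = 2230 m/s.
At r₂: circular v_c2 = √(μ/r₂) = 1109 m/s; transfer-apoapsis v_a = √[μ(2/r₂ − 1/a_t)] = 809.2 m/s.
Δv₂ = v_c2 − v_a = 299.7 m/s.

Δv ≈ 299.7 m/s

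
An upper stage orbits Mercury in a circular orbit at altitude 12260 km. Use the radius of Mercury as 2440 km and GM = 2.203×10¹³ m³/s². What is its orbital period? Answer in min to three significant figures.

T ≈ 1260 min

r = 2440 + 12260 = 14700 km = 1.4700×10⁷ m.
Kepler's third law: T = 2π√(r³/μ) = 2π√((1.470×10⁷)³ / 2.203×10¹³).
r³/μ = 1.442×10⁸ s², so T = 2π × 1.201×10⁴ = 7.545×10⁴ s.
Converting: 7.545×10⁴ s ÷ 60.00 = 1257 min.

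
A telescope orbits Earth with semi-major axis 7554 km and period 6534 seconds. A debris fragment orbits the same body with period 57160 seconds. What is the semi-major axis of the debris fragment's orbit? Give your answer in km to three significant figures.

a₂ ≈ 32100 km

Kepler's third law: a³ ∝ T², so a₂ = a₁ (T₂/T₁)^(2/3).
T₂/T₁ = 8.748, (T₂/T₁)^(2/3) = 4.246.
a₂ = 7554 × 4.246 = 32070 km.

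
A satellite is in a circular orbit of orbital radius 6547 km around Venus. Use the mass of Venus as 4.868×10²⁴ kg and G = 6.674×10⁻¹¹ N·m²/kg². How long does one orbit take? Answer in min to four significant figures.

μ = GM = 6.674×10⁻¹¹ × 4.868×10²⁴ = 3.249×10¹⁴ m³/s².
r = 6547 km = 6.547×10⁶ m.
Kepler's third law: T = 2π√(r³/μ) = 2π√((6.547×10⁶)³ / 3.249×10¹⁴).
r³/μ = 8.638×10⁵ s², so T = 2π × 9.294×10² = 5.839×10³ s.
Converting: 5.839×10³ s ÷ 60.00 = 97.32 min.

T ≈ 97.32 min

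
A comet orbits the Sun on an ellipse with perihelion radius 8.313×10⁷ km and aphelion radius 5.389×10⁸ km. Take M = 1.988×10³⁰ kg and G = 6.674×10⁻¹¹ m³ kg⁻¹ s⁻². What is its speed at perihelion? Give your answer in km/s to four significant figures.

v ≈ 52.59 km/s

μ = GM = 6.674×10⁻¹¹ × 1.988×10³⁰ = 1.327×10²⁰ m³/s².
Semi-major axis a = (r_p + r_a)/2 = 3.1102×10⁸ km = 3.110×10¹¹ m.
Vis-viva: v² = μ(2/r − 1/a) = 1.327×10²⁰ × (2.406×10⁻¹¹ − 3.215×10⁻¹²) = 2.765×10⁹ m²/s².
v = 52590 m/s = 52.59 km/s.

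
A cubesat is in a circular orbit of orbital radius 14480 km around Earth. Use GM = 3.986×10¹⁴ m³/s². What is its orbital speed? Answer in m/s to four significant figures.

v ≈ 5247 m/s

r = 14480 km = 1.448×10⁷ m.
For a circular orbit v = √(μ/r) = √(3.986×10¹⁴ / 1.448×10⁷) = √(2.753×10⁷) = 5247 m/s.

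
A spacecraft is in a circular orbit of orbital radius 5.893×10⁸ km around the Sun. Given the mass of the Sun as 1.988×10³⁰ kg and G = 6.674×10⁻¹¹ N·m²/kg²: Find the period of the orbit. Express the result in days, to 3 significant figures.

μ = GM = 6.674×10⁻¹¹ × 1.988×10³⁰ = 1.327×10²⁰ m³/s².
r = 5.893×10⁸ km = 5.893×10¹¹ m.
Kepler's third law: T = 2π√(r³/μ) = 2π√((5.893×10¹¹)³ / 1.327×10²⁰).
r³/μ = 1.542×10¹⁵ s², so T = 2π × 3.927×10⁷ = 2.468×10⁸ s.
Converting: 2.468×10⁸ s ÷ 86400 = 2856 days.

T ≈ 2860 days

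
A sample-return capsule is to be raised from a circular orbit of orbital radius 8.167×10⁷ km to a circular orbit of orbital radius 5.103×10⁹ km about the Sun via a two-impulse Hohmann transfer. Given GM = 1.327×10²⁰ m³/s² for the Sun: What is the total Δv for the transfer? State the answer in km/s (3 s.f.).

Δv_total ≈ 20.4 km/s

r₁ = 8.167×10⁷ km = 8.167×10¹⁰ m.
r₂ = 5.103×10⁹ km = 5.103×10¹² m.
Transfer ellipse a_t = (r₁ + r₂)/2 = 2.592×10¹² m.
At r₁: circular v_c1 = √(μ/r₁) = 40310 m/s; transfer-perihelion v_p = √[μ(2/r₁ − 1/a_t)] = 56560 m/s.
Δv₁ = v_p − v_c1 = 16250 m/s.
At r₂: circular v_c2 = √(μ/r₂) = 5099 m/s; transfer-aphelion v_a = √[μ(2/r₂ − 1/a_t)] = 905.1 m/s.
Δv₂ = v_c2 − v_a = 4194 m/s.
Total Δv = Δv₁ + Δv₂ = 20440 m/s = 20.44 km/s.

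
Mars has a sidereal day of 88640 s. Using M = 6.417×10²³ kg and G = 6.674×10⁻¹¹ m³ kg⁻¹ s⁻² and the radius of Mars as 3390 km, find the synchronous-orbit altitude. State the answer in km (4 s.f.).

h_sync ≈ 17040 km

μ = GM = 6.674×10⁻¹¹ × 6.417×10²³ = 4.283×10¹³ m³/s².
A synchronous orbit has period T, so by Kepler's third law a = (μT²/4π²)^(1/3).
μT²/4π² = 4.283×10¹³ × (8.864×10⁴)² / 39.48 = 8.524×10²¹ m³.
a = 2.043×10⁷ m = 20427 km.
Altitude h = a − R = 20427 − 3390 = 17037 km.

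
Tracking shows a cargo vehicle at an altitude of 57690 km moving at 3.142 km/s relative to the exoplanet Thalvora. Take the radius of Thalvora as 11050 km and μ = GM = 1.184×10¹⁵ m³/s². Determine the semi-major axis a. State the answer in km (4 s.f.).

r = 11050 + 57690 = 68740 km = 6.874×10⁷ m.
Specific orbital energy ε = v²/2 − μ/r = (3142)²/2 − 1.184×10¹⁵/6.874×10⁷ = -1.229×10⁷ J/kg.
Since ε = −μ/(2a), a = −μ/(2ε) = 4.818×10⁷ m = 48176 km.

a ≈ 48180 km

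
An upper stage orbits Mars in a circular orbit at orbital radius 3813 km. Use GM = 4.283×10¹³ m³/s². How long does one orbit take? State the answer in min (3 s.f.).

r = 3813 km = 3.813×10⁶ m.
Kepler's third law: T = 2π√(r³/μ) = 2π√((3.813×10⁶)³ / 4.283×10¹³).
r³/μ = 1.294×10⁶ s², so T = 2π × 1.138×10³ = 7.148×10³ s.
Converting: 7.148×10³ s ÷ 60.00 = 119.1 min.

T ≈ 119 min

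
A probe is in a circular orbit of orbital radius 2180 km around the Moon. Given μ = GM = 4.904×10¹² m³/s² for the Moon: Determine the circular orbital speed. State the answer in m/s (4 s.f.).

v ≈ 1500 m/s

r = 2180 km = 2.180×10⁶ m.
For a circular orbit v = √(μ/r) = √(4.904×10¹² / 2.180×10⁶) = √(2.250×10⁶) = 1500 m/s.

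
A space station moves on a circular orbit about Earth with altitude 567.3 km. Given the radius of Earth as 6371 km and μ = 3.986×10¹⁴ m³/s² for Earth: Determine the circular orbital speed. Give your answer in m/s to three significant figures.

v ≈ 7580 m/s

r = 6371 + 567.3 = 6938.3 km = 6.9383×10⁶ m.
For a circular orbit v = √(μ/r) = √(3.986×10¹⁴ / 6.938×10⁶) = √(5.745×10⁷) = 7580 m/s.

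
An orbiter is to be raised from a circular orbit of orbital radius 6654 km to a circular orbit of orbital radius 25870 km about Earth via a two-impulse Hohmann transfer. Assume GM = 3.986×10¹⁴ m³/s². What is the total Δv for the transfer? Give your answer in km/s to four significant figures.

Δv_total ≈ 3.437 km/s

r₁ = 6654 km = 6.654×10⁶ m.
r₂ = 25870 km = 2.587×10⁷ m.
Transfer ellipse a_t = (r₁ + r₂)/2 = 1.626×10⁷ m.
At r₁: circular v_c1 = √(μ/r₁) = 7740 m/s; transfer-perigee v_p = √[μ(2/r₁ − 1/a_t)] = 9762 m/s.
Δv₁ = v_p − v_c1 = 2022 m/s.
At r₂: circular v_c2 = √(μ/r₂) = 3925 m/s; transfer-apogee v_a = √[μ(2/r₂ − 1/a_t)] = 2511 m/s.
Δv₂ = v_c2 − v_a = 1414 m/s.
Total Δv = Δv₁ + Δv₂ = 3437 m/s = 3.437 km/s.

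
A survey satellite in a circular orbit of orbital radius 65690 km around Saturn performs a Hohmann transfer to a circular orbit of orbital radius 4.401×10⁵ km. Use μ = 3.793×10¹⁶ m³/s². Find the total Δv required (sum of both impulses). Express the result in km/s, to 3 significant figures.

r₁ = 65690 km = 6.569×10⁷ m.
r₂ = 4.401×10⁵ km = 4.401×10⁸ m.
Transfer ellipse a_t = (r₁ + r₂)/2 = 2.529×10⁸ m.
At r₁: circular v_c1 = √(μ/r₁) = 24030 m/s; transfer-perikrone v_p = √[μ(2/r₁ − 1/a_t)] = 31700 m/s.
Δv₁ = v_p − v_c1 = 7670 m/s.
At r₂: circular v_c2 = √(μ/r₂) = 9284 m/s; transfer-apokrone v_a = √[μ(2/r₂ − 1/a_t)] = 4731 m/s.
Δv₂ = v_c2 − v_a = 4552 m/s.
Total Δv = Δv₁ + Δv₂ = 12220 m/s = 12.22 km/s.

Δv_total ≈ 12.2 km/s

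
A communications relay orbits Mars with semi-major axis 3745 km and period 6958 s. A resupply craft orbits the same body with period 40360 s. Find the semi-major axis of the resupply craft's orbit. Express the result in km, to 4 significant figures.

a₂ ≈ 12090 km

Kepler's third law: a³ ∝ T², so a₂ = a₁ (T₂/T₁)^(2/3).
T₂/T₁ = 5.801, (T₂/T₁)^(2/3) = 3.228.
a₂ = 3745 × 3.228 = 12090 km.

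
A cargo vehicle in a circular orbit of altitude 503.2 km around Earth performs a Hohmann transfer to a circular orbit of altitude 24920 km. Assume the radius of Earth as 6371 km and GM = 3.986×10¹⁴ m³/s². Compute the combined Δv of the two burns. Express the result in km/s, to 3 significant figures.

r₁ = 6371 + 503.2 = 6874.2 km = 6.8742×10⁶ m.
r₂ = 6371 + 24920 = 31291 km = 3.1291×10⁷ m.
Transfer ellipse a_t = (r₁ + r₂)/2 = 1.908×10⁷ m.
At r₁: circular v_c1 = √(μ/r₁) = 7615 m/s; transfer-perigee v_p = √[μ(2/r₁ − 1/a_t)] = 9751 m/s.
Δv₁ = v_p − v_c1 = 2136 m/s.
At r₂: circular v_c2 = √(μ/r₂) = 3569 m/s; transfer-apogee v_a = √[μ(2/r₂ − 1/a_t)] = 2142 m/s.
Δv₂ = v_c2 − v_a = 1427 m/s.
Total Δv = Δv₁ + Δv₂ = 3563 m/s = 3.563 km/s.

Δv_total ≈ 3.56 km/s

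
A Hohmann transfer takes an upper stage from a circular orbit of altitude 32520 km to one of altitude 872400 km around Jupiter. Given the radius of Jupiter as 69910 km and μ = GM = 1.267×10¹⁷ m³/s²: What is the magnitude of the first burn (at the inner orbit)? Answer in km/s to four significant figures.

Δv ≈ 12.07 km/s

r₁ = 69910 + 32520 = 102430 km = 1.0243×10⁸ m.
r₂ = 69910 + 872400 = 942310 km = 9.4231×10⁸ m.
Transfer ellipse a_t = (r₁ + r₂)/2 = 5.224×10⁸ m.
At r₁: circular v_c1 = √(μ/r₁) = 35170 m/s; transfer-perijove v_p = √[μ(2/r₁ − 1/a_t)] = 47240 m/s.
Δv₁ = v_p − v_c1 = 12070 m/s.
= 12.07 km/s.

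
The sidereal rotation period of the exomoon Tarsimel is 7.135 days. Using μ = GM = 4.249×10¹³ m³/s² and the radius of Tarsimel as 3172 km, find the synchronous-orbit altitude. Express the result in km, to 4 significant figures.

T = 7.135 days = 6.165×10⁵ s.
A synchronous orbit has period T, so by Kepler's third law a = (μT²/4π²)^(1/3).
μT²/4π² = 4.249×10¹³ × (6.165×10⁵)² / 39.48 = 4.090×10²³ m³.
a = 7.423×10⁷ m = 74230 km.
Altitude h = a − R = 74230 − 3172 = 71058 km.

h_sync ≈ 71060 km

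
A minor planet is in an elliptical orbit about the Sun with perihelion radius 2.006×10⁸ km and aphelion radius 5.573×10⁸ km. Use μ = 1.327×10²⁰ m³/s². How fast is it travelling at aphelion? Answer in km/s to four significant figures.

Semi-major axis a = (r_p + r_a)/2 = 3.7895×10⁸ km = 3.790×10¹¹ m.
Vis-viva: v² = μ(2/r − 1/a) = 1.327×10²⁰ × (3.589×10⁻¹² − 2.639×10⁻¹²) = 1.260×10⁸ m²/s².
v = 11230 m/s = 11.23 km/s.

v ≈ 11.23 km/s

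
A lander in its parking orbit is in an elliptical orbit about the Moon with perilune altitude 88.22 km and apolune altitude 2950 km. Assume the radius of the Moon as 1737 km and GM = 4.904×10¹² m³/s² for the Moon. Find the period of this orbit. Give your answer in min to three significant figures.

T ≈ 278 min

r_p = 1737 + 88.22 = 1825.2 km = 1.8252×10⁶ m.
r_a = 1737 + 2950 = 4687.0 km = 4.6870×10⁶ m.
Semi-major axis a = (r_p + r_a)/2 = (1825.2 + 4687.0)/2 = 3256.1 km = 3.256×10⁶ m.
By Kepler's third law T = 2π√(a³/μ) = 2π × 2.653×10³ = 1.667×10⁴ s.
= 277.8 min.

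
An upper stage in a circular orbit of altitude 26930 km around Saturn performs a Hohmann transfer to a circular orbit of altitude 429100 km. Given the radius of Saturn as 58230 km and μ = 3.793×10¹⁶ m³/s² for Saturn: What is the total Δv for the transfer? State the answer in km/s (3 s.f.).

Δv_total ≈ 10.4 km/s

r₁ = 58230 + 26930 = 85160 km = 8.5160×10⁷ m.
r₂ = 58230 + 429100 = 487330 km = 4.8733×10⁸ m.
Transfer ellipse a_t = (r₁ + r₂)/2 = 2.862×10⁸ m.
At r₁: circular v_c1 = √(μ/r₁) = 21100 m/s; transfer-perikrone v_p = √[μ(2/r₁ − 1/a_t)] = 27540 m/s.
Δv₁ = v_p − v_c1 = 6433 m/s.
At r₂: circular v_c2 = √(μ/r₂) = 8822 m/s; transfer-apokrone v_a = √[μ(2/r₂ − 1/a_t)] = 4812 m/s.
Δv₂ = v_c2 − v_a = 4010 m/s.
Total Δv = Δv₁ + Δv₂ = 10440 m/s = 10.44 km/s.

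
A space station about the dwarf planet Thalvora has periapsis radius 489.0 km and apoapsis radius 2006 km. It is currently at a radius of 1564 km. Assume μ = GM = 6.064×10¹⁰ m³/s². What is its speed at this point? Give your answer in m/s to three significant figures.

Semi-major axis a = (r_p + r_a)/2 = 1247.5 km = 1.248×10⁶ m.
Vis-viva: v² = μ(2/r − 1/a) = 6.064×10¹⁰ × (1.279×10⁻⁶ − 8.016×10⁻⁷) = 2.894×10⁴ m²/s².
v = 170.1 m/s.

v ≈ 170 m/s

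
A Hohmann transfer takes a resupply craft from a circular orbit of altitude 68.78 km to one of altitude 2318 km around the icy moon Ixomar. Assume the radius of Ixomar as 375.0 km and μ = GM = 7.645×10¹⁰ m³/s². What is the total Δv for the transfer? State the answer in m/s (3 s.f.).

r₁ = 375.0 + 68.78 = 443.78 km = 4.4378×10⁵ m.
r₂ = 375.0 + 2318 = 2693.0 km = 2.6930×10⁶ m.
Transfer ellipse a_t = (r₁ + r₂)/2 = 1.568×10⁶ m.
At r₁: circular v_c1 = √(μ/r₁) = 415.1 m/s; transfer-periapsis v_p = √[μ(2/r₁ − 1/a_t)] = 543.9 m/s.
Δv₁ = v_p − v_c1 = 128.8 m/s.
At r₂: circular v_c2 = √(μ/r₂) = 168.5 m/s; transfer-apoapsis v_a = √[μ(2/r₂ − 1/a_t)] = 89.62 m/s.
Δv₂ = v_c2 − v_a = 78.86 m/s.
Total Δv = Δv₁ + Δv₂ = 207.7 m/s.

Δv_total ≈ 208 m/s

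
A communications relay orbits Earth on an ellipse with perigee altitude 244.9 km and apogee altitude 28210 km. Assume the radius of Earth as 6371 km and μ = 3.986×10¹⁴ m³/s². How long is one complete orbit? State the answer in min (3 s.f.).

r_p = 6371 + 244.9 = 6615.9 km = 6.6159×10⁶ m.
r_a = 6371 + 28210 = 34581 km = 3.4581×10⁷ m.
Semi-major axis a = (r_p + r_a)/2 = (6615.9 + 34581)/2 = 20598 km = 2.060×10⁷ m.
By Kepler's third law T = 2π√(a³/μ) = 2π × 4.683×10³ = 2.942×10⁴ s.
= 490.4 min.

T ≈ 490 min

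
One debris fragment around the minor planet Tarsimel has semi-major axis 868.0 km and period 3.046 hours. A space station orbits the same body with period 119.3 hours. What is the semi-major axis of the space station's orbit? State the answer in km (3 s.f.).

a₂ ≈ 10000 km

Kepler's third law: a³ ∝ T², so a₂ = a₁ (T₂/T₁)^(2/3).
T₂/T₁ = 39.17, (T₂/T₁)^(2/3) = 11.53.
a₂ = 868.0 × 11.53 = 10010 km.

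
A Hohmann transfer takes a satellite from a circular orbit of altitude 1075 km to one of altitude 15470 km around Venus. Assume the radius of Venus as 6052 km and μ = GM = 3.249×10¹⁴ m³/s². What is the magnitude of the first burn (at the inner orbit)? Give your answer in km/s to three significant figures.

Δv ≈ 1.52 km/s

r₁ = 6052 + 1075 = 7127.0 km = 7.1270×10⁶ m.
r₂ = 6052 + 15470 = 21522 km = 2.1522×10⁷ m.
Transfer ellipse a_t = (r₁ + r₂)/2 = 1.432×10⁷ m.
At r₁: circular v_c1 = √(μ/r₁) = 6752 m/s; transfer-periapsis v_p = √[μ(2/r₁ − 1/a_t)] = 8276 m/s.
Δv₁ = v_p − v_c1 = 1524 m/s.
= 1.524 km/s.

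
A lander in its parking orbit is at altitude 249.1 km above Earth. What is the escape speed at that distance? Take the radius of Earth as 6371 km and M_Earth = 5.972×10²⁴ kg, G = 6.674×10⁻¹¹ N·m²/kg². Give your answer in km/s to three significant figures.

μ = GM = 6.674×10⁻¹¹ × 5.972×10²⁴ = 3.986×10¹⁴ m³/s².
r = 6371 + 249.1 = 6620.1 km = 6.6201×10⁶ m.
Escape speed v_esc = √(2μ/r) = √(2 × 3.986×10¹⁴ / 6.620×10⁶) = √(1.204×10⁸) = 10970 m/s.
= 10.97 km/s.

v_esc ≈ 11.0 km/s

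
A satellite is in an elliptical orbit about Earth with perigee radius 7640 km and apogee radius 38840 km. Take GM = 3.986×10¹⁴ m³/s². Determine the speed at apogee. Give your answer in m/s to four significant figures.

Semi-major axis a = (r_p + r_a)/2 = 23240 km = 2.324×10⁷ m.
Vis-viva: v² = μ(2/r − 1/a) = 3.986×10¹⁴ × (5.149×10⁻⁸ − 4.303×10⁻⁸) = 3.374×10⁶ m²/s².
v = 1837 m/s.

v ≈ 1837 m/s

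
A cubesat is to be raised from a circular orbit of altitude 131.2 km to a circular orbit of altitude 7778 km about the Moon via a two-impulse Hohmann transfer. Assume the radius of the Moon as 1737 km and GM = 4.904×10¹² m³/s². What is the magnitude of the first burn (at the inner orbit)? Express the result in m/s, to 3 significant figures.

Δv ≈ 475 m/s

r₁ = 1737 + 131.2 = 1868.2 km = 1.8682×10⁶ m.
r₂ = 1737 + 7778 = 9515.0 km = 9.5150×10⁶ m.
Transfer ellipse a_t = (r₁ + r₂)/2 = 5.692×10⁶ m.
At r₁: circular v_c1 = √(μ/r₁) = 1620 m/s; transfer-perilune v_p = √[μ(2/r₁ − 1/a_t)] = 2095 m/s.
Δv₁ = v_p − v_c1 = 474.7 m/s.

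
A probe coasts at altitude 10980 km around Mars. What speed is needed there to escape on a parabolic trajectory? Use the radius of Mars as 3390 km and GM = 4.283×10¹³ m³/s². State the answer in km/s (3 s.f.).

v_esc ≈ 2.44 km/s

r = 3390 + 10980 = 14370 km = 1.4370×10⁷ m.
Escape speed v_esc = √(2μ/r) = √(2 × 4.283×10¹³ / 1.437×10⁷) = √(5.961×10⁶) = 2442 m/s.
= 2.442 km/s.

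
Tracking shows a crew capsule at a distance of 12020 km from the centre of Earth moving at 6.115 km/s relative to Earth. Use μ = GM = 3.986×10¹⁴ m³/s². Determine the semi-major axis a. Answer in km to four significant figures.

a ≈ 13780 km

r = 1.202×10⁷ m.
Specific orbital energy ε = v²/2 − μ/r = (6115)²/2 − 3.986×10¹⁴/1.202×10⁷ = -1.446×10⁷ J/kg.
Since ε = −μ/(2a), a = −μ/(2ε) = 1.378×10⁷ m = 13778 km.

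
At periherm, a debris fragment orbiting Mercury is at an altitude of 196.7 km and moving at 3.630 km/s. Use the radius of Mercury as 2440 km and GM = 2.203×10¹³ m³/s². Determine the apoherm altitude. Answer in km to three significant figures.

apoherm altitude ≈ 7390 km

r_p = 2440 + 196.7 = 2636.7 km = 2.637×10⁶ m.
Specific energy ε = v²/2 − μ/r = -1.767×10⁶ J/kg, so a = −μ/(2ε) = 6.235×10⁶ m.
The apsides satisfy r_p + r_a = 2a, so the apoherm radius is 2a − r_p = 9.833×10⁶ m = 9832.9 km.
Apoherm altitude = 9832.9 − 2440 = 7392.9 km.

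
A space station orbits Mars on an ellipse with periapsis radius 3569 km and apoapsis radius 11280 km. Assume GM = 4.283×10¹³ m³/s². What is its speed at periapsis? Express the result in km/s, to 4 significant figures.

Semi-major axis a = (r_p + r_a)/2 = 7424.5 km = 7.424×10⁶ m.
Vis-viva: v² = μ(2/r − 1/a) = 4.283×10¹³ × (5.604×10⁻⁷ − 1.347×10⁻⁷) = 1.823×10⁷ m²/s².
v = 4270 m/s = 4.270 km/s.

v ≈ 4.270 km/s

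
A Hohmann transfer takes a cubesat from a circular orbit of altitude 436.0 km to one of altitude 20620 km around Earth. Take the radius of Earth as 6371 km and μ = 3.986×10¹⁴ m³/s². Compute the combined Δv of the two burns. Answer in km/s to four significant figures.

r₁ = 6371 + 436.0 = 6807.0 km = 6.8070×10⁶ m.
r₂ = 6371 + 20620 = 26991 km = 2.6991×10⁷ m.
Transfer ellipse a_t = (r₁ + r₂)/2 = 1.690×10⁷ m.
At r₁: circular v_c1 = √(μ/r₁) = 7652 m/s; transfer-perigee v_p = √[μ(2/r₁ − 1/a_t)] = 9671 m/s.
Δv₁ = v_p − v_c1 = 2019 m/s.
At r₂: circular v_c2 = √(μ/r₂) = 3843 m/s; transfer-apogee v_a = √[μ(2/r₂ − 1/a_t)] = 2439 m/s.
Δv₂ = v_c2 − v_a = 1404 m/s.
Total Δv = Δv₁ + Δv₂ = 3423 m/s = 3.423 km/s.

Δv_total ≈ 3.423 km/s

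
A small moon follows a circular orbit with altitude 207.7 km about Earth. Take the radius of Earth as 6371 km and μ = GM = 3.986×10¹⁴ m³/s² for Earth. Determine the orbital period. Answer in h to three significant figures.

T ≈ 1.48 h

r = 6371 + 207.7 = 6578.7 km = 6.5787×10⁶ m.
Kepler's third law: T = 2π√(r³/μ) = 2π√((6.579×10⁶)³ / 3.986×10¹⁴).
r³/μ = 7.143×10⁵ s², so T = 2π × 8.452×10² = 5.310×10³ s.
Converting: 5.310×10³ s ÷ 3600 = 1.475 h.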